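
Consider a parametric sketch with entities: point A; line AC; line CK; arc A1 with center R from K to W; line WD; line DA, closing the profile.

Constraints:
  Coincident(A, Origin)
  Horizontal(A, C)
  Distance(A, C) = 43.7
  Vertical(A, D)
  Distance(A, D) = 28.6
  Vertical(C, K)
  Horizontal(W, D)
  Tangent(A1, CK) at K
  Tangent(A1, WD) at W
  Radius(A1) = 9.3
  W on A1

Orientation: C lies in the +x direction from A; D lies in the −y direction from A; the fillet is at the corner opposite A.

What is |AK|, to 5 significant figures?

47.772

The virtual corner opposite A is at (43.700, -28.600). Since A1 is tangent to CK there, RK ⟂ CK and the tangent condition forces RW to be normal to WD, with radius 9.3, so the center R sits 9.3 in from both sides at R = (34.400, -19.300). That places the tangent points at K = (43.700, -19.300) on CK and W = (34.400, -28.600) on WD. Then |AK| = |K − A| = 47.772.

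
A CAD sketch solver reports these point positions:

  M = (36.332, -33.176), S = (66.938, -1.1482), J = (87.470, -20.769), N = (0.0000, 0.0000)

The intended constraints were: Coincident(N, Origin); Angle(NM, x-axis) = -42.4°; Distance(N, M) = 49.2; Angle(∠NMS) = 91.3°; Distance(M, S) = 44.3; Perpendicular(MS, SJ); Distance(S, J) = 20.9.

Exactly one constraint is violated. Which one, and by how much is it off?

Distance(S, J) = 20.9 — off by 7.50.

N = (0.00, 0.00) ✓; NM at -42.40° ✓; |NM| = 49.20 ✓; ∠NMS = 91.30° ✓; |MS| = 44.30 ✓; ∠(MS, SJ) = 90.00° ✓; |SJ| = 28.40 ✗.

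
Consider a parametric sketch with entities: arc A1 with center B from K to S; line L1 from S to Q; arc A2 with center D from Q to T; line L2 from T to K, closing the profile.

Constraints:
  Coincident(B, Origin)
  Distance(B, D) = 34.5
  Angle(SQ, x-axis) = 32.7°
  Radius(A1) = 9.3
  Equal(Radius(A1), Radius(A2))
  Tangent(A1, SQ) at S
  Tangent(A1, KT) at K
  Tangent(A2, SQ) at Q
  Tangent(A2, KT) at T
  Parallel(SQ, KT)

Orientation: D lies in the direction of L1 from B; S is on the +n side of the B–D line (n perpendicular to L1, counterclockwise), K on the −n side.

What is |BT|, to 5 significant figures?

35.731

The slot axis is L1's direction at 32.7°, so u = (cos 32.7°, sin 32.7°) = (0.84151, 0.54024) and n = (−sin 32.7°, cos 32.7°) = (-0.54024, 0.84151). B is at the origin and D lies 34.5 along u from B, so D = 34.5·u = (29.032, 18.638). Tangency of A1 to both parallel lines with radius 9.3 puts S and K at B ± 9.3·n: S = (-5.0242, 7.8261), K = (5.0242, -7.8261). Equal radii place Q and T the same way about D: Q = D + 9.3·n = (24.008, 26.464), T = D − 9.3·n = (34.056, 10.812). Then |BT| = |T − B| = 35.731.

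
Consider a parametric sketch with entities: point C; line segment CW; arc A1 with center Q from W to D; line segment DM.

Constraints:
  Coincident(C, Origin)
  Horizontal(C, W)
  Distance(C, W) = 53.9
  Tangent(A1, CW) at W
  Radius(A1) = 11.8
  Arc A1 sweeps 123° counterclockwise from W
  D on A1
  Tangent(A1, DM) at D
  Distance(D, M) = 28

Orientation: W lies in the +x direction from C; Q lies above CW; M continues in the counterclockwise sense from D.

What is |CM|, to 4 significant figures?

64.00

C is at the origin; C and W share the same y with |CW| = 53.9 and W on the +x side, so W = (53.90, 0.000). A1 meets CW tangentially, so QW is at right angles to CW, so Q = W + (0, 11.8) = (53.90, 11.80). On A1, W sits at bearing -90° from Q; a 123° counterclockwise sweep puts D at bearing 33°, so D = Q + 11.8·(cos 33°, sin 33°) = (63.80, 18.23). The tangent condition forces QD to be normal to DM, so DM runs along (−sin 33°, cos 33°); with |DM| = 28.0, M = (48.55, 41.71). Then |CM| = |M − C| = 64.00.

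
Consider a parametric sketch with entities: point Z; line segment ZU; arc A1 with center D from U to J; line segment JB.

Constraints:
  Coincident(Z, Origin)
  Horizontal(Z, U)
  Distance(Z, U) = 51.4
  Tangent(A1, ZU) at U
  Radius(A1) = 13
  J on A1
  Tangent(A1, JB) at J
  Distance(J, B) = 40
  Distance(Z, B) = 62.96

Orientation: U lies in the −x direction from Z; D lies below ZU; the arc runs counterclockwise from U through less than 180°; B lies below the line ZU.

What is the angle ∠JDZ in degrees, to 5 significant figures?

154.06°

Z is at the origin; ZU is horizontal with |ZU| = 51.4 and U on the −x side, so U = (-51.400, 0.0000). Since A1 is tangent to ZU there, DU ⟂ ZU, so D = U + (0, -13) = (-51.400, -13.000). Since DJ ⟂ JB (tangency), |DB| = √(13.0² + 40.0²) = 42.059 regardless of where J sits on A1. So B lies on both circle(Z, 62.96) and circle(D, 42.059); the below-ZU intersection is B = (-35.554, -51.960). J is the foot of the tangent from B: J = (-61.339, -21.380).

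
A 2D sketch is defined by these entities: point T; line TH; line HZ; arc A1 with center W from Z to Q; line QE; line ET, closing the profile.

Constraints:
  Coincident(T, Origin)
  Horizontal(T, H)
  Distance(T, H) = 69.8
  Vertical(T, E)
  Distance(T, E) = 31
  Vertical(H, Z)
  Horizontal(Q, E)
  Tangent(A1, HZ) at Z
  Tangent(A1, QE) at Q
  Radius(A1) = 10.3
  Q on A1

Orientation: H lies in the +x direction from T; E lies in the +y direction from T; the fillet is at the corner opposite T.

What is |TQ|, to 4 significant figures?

67.09

The virtual corner opposite T is at (69.80, 31.00). The tangent condition forces WZ to be normal to HZ and since A1 is tangent to QE there, WQ ⟂ QE, with radius 10.3, so the center W sits 10.3 in from both sides at W = (59.50, 20.70). That places the tangent points at Z = (69.80, 20.70) on HZ and Q = (59.50, 31.00) on QE. Then |TQ| = |Q − T| = 67.09.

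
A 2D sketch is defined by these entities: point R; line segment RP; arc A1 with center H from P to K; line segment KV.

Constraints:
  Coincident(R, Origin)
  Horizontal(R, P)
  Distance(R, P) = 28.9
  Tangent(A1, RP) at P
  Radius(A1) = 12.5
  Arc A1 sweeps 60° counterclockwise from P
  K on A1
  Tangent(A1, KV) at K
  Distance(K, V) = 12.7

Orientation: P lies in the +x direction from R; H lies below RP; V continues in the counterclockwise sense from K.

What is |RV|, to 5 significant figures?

20.856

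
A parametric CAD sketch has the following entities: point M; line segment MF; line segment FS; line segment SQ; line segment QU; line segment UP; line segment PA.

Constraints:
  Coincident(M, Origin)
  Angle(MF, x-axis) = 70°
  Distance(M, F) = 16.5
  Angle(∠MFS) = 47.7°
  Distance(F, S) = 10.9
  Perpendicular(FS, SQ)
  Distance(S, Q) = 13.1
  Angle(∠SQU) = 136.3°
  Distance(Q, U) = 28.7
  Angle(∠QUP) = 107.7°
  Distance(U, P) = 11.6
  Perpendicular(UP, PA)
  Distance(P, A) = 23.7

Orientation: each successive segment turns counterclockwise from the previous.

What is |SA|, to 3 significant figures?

21.2

M is at the origin; MF runs at 70.0° with length 16.5, so F = (5.64, 15.5). ∠MFS = 47.7° gives FS at -158° from the x-axis; with |FS| = 10.9, S = (-4.44, 11.4). The perpendicularity gives SQ at right angles to FS, so SQ runs at -67.7°; with |SQ| = 13.1, Q = (0.529, -0.751). ∠SQU = 136.3° gives QU at -24.0° from the x-axis; with |QU| = 28.7, U = (26.7, -12.4). ∠QUP = 107.7° gives UP at 48.3° from the x-axis; with |UP| = 11.6, P = (34.5, -3.76). UP ⟂ PA, so PA runs at 138°; with |PA| = 23.7, A = (16.8, 12.0). Then |SA| = |A − S| = 21.2.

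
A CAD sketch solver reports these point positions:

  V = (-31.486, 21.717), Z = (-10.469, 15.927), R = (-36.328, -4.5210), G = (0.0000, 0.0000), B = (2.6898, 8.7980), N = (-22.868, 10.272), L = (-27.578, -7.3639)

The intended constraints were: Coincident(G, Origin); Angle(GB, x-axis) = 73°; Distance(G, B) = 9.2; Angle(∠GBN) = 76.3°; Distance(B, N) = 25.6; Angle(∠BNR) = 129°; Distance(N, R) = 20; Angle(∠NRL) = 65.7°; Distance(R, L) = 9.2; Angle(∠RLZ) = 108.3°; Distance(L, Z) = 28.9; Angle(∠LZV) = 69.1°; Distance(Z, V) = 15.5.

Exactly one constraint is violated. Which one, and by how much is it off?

Distance(Z, V) = 15.5 — off by 6.30.

G = (0.00, 0.00) ✓; GB at 73.00° ✓; |GB| = 9.200 ✓; ∠GBN = 76.30° ✓; |BN| = 25.60 ✓; ∠BNR = 129.0° ✓; |NR| = 20.00 ✓; ∠NRL = 65.70° ✓; |RL| = 9.200 ✓; ∠RLZ = 108.3° ✓; |LZ| = 28.90 ✓; ∠LZV = 69.10° ✓; |ZV| = 21.80 ✗.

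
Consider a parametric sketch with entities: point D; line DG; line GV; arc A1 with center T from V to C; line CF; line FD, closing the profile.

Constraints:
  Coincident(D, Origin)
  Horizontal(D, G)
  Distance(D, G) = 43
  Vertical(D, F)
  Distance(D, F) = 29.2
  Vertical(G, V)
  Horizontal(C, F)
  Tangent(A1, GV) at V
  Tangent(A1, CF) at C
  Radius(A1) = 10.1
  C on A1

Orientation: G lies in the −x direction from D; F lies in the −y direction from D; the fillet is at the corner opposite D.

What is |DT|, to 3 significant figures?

38.0

D is at the origin; D and G share the same y with |DG| = 43.0 and G on the −x side, so G = (-43.0, 0.00). D and F share the same x with |DF| = 29.2 and F on the −y side, so F = (0.00, -29.2). The virtual corner opposite D is at (-43.0, -29.2). The tangent condition forces TV to be normal to GV and tangency of A1 to CF means the radius TC is perpendicular to CF, with radius 10.1, so the center T sits 10.1 in from both sides at T = (-32.9, -19.1). Then |DT| = |T − D| = 38.0.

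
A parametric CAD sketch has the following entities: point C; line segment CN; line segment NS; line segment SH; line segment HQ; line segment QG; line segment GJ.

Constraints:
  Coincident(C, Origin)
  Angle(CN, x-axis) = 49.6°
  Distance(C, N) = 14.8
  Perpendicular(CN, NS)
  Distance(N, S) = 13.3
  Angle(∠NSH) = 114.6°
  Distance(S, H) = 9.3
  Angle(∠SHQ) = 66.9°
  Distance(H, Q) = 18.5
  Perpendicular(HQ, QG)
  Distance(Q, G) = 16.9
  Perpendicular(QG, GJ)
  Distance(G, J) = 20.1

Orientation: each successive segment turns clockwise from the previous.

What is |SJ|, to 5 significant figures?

9.8590

HQ is perpendicular to QG, so QG runs at 51.100°; with |QG| = 16.9, G = (13.404, 18.472). QG ⟂ GJ, so GJ runs at -38.900°; with |GJ| = 20.1, J = (29.046, 5.8497). Then |SJ| = |J − S| = 9.8590.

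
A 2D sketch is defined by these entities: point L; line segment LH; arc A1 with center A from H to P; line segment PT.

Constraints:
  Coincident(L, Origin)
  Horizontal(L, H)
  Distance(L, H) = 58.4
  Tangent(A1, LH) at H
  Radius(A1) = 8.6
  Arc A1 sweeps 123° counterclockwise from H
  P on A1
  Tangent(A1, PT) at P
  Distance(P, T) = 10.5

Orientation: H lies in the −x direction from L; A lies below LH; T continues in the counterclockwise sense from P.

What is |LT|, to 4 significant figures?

63.84

L is at the origin; L and H share the same y with |LH| = 58.4 and H on the −x side, so H = (-58.40, 0.000). The tangent condition forces AH to be normal to LH, so A = H + (0, -8.6) = (-58.40, -8.600). On A1, H sits at bearing 90° from A; a 123° counterclockwise sweep puts P at bearing 213°, so P = A + 8.6·(cos 213°, sin 213°) = (-65.61, -13.28). Tangency of A1 to PT means the radius AP is perpendicular to PT, so PT runs along (−sin 213°, cos 213°); with |PT| = 10.5, T = (-59.89, -22.09). Then |LT| = |T − L| = 63.84.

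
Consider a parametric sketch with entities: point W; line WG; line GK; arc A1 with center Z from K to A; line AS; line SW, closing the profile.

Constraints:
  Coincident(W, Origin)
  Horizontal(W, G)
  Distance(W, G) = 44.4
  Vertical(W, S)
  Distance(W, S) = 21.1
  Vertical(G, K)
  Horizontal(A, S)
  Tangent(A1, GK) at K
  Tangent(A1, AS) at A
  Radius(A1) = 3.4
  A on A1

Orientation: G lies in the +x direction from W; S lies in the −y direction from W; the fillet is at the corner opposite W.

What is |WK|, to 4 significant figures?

47.80

W is at the origin; WG is horizontal with |WG| = 44.4 and G on the +x side, so G = (44.40, 0.000). WS is vertical with |WS| = 21.1 and S on the −y side, so S = (0.000, -21.10). The virtual corner opposite W is at (44.40, -21.10). Since A1 is tangent to GK there, ZK ⟂ GK and A1 meets AS tangentially, so ZA is at right angles to AS, with radius 3.4, so the center Z sits 3.4 in from both sides at Z = (41.00, -17.70). That places the tangent points at K = (44.40, -17.70) on GK and A = (41.00, -21.10) on AS. Then |WK| = |K − W| = 47.80.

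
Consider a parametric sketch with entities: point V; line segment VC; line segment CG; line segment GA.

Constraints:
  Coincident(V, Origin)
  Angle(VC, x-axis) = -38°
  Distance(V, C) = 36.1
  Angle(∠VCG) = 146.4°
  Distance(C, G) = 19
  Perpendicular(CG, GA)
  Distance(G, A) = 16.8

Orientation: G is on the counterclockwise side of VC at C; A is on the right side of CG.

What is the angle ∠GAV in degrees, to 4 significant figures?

53.15°

V is at the origin; VC runs at -38.0° with length 36.1, so C = 36.1·(cos -38.0°, sin -38.0°) = (28.45, -22.23). ∠VCG = 146.4°, so CG runs at -38.0° + (180° − 146.4°) = -4.400° from the x-axis; with |CG| = 19.0, G = C + 19.0·(cos -4.400°, sin -4.400°) = (47.39, -23.68). CG is perpendicular to GA; with |GA| = 16.8 on the right of CG, A = G + 16.8·(-0.07672, -0.9971) = (46.10, -40.43). Then cos ∠GAV = AG·AV / (|AG||AV|), giving 53.15°.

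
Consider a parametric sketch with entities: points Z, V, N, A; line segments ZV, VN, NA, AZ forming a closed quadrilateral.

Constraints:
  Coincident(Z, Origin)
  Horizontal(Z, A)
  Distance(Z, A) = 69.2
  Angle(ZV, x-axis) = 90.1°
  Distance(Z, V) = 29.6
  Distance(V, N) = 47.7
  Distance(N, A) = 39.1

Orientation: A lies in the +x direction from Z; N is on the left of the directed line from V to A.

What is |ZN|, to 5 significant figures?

57.636

Checks: |VN| = 47.70 ✓; |NA| = 39.10 ✓.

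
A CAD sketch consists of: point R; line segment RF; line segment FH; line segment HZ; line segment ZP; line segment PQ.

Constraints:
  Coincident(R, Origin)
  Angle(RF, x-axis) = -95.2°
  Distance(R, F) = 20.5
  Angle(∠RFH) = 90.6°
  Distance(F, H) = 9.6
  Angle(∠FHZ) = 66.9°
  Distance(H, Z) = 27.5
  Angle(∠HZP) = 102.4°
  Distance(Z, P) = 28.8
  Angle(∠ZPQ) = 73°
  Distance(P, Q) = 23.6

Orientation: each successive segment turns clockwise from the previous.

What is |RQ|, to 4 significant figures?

28.20

R is at the origin; RF runs at -95.2° with length 20.5, so F = (-1.858, -20.42). ∠RFH = 90.6° gives FH at 175.4° from the x-axis; with |FH| = 9.6, H = (-11.43, -19.65). ∠FHZ = 66.9° gives HZ at 62.30° from the x-axis; with |HZ| = 27.5, Z = (1.356, 4.703). ∠HZP = 102.4° gives ZP at -15.30° from the x-axis; with |ZP| = 28.8, P = (29.14, -2.897). ∠ZPQ = 73.0° gives PQ at -122.3° from the x-axis; with |PQ| = 23.6, Q = (16.52, -22.85). Then |RQ| = |Q − R| = 28.20.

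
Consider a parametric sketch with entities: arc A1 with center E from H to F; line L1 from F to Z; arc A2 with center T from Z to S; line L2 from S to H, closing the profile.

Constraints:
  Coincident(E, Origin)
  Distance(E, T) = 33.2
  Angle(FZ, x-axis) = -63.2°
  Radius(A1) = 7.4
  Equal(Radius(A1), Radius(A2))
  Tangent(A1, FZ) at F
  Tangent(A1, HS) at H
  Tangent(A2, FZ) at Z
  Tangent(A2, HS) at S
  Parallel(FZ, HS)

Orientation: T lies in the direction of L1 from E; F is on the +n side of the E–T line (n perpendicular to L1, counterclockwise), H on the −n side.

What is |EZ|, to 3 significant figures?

34.0

Tangency of A1 to both parallel lines with radius 7.4 puts F and H at E ± 7.4·n: F = (6.61, 3.34), H = (-6.61, -3.34). Equal radii place Z and S the same way about T: Z = T + 7.4·n = (21.6, -26.3), S = T − 7.4·n = (8.36, -33.0). Then |EZ| = |Z − E| = 34.0.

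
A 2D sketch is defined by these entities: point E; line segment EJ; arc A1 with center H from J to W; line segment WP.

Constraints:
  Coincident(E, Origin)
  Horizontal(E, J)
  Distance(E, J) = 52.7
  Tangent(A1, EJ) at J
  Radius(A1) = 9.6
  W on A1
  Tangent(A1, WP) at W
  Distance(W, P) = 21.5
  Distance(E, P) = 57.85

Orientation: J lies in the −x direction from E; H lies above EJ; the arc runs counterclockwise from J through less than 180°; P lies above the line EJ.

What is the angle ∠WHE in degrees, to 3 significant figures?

22.3°

Checks: |HW| = 9.600 ✓; ∠(HW, WP) = 90.00° ✓; |WP| = 21.50 ✓; |EP| = 57.85 ✓.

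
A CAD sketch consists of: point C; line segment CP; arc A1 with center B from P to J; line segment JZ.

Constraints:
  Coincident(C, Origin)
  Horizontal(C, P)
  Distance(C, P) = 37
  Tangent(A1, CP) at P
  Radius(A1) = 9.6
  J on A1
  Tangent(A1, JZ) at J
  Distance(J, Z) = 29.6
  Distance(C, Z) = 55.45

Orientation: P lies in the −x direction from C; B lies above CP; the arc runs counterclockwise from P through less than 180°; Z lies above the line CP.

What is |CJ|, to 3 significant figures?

30.7

Checks: |BJ| = 9.600 ✓; ∠(BJ, JZ) = 90.00° ✓; |JZ| = 29.60 ✓; |CZ| = 55.45 ✓.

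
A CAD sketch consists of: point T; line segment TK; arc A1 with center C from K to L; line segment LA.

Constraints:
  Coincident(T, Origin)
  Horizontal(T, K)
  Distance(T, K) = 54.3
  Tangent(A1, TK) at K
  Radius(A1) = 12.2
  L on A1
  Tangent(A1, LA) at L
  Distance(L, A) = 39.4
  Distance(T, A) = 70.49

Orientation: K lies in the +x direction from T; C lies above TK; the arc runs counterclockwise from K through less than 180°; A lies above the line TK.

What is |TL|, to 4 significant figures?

67.51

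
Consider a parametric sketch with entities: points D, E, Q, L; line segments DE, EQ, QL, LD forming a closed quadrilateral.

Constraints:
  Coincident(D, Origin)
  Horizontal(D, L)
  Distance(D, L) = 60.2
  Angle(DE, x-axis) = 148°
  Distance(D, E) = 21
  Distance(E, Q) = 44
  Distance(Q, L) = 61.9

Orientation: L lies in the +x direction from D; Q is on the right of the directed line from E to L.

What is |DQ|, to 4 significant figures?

27.20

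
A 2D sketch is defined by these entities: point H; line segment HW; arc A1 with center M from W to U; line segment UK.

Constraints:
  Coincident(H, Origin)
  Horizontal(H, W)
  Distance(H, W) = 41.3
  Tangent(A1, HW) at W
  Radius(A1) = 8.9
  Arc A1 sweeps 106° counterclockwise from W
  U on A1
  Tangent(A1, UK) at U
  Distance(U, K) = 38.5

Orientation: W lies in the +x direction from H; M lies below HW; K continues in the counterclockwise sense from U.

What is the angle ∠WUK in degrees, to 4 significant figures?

127.0°

H is at the origin; H and W share the same y with |HW| = 41.3 and W on the +x side, so W = (41.30, 0.000). Tangency of A1 to HW means the radius MW is perpendicular to HW, so M = W + (0, -8.9) = (41.30, -8.900). On A1, W sits at bearing 90° from M; a 106° counterclockwise sweep puts U at bearing 196°, so U = M + 8.9·(cos 196°, sin 196°) = (32.74, -11.35). A1 meets UK tangentially, so MU is at right angles to UK, so UK runs along (−sin 196°, cos 196°); with |UK| = 38.5, K = (43.36, -48.36). Then cos ∠WUK = UW·UK / (|UW||UK|), giving 127.0°.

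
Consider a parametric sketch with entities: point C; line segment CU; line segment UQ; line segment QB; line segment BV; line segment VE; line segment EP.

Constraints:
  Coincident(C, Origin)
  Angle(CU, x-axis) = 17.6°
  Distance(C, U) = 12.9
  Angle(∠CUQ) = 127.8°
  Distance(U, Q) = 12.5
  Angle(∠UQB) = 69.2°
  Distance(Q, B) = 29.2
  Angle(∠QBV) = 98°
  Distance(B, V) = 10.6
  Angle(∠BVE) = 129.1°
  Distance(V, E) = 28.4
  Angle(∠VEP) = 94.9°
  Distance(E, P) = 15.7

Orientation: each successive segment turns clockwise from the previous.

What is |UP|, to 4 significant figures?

11.35

C is at the origin; CU runs at 17.6° with length 12.9, so U = (12.30, 3.901). ∠CUQ = 127.8° gives UQ at -34.60° from the x-axis; with |UQ| = 12.5, Q = (22.59, -3.197). ∠UQB = 69.2° gives QB at -145.4° from the x-axis; with |QB| = 29.2, B = (-1.450, -19.78). ∠QBV = 98.0° gives BV at 132.6° from the x-axis; with |BV| = 10.6, V = (-8.625, -11.98). ∠BVE = 129.1° gives VE at 81.70° from the x-axis; with |VE| = 28.4, E = (-4.525, 16.13). ∠VEP = 94.9° gives EP at -3.400° from the x-axis; with |EP| = 15.7, P = (11.15, 15.20). Then |UP| = |P − U| = 11.35.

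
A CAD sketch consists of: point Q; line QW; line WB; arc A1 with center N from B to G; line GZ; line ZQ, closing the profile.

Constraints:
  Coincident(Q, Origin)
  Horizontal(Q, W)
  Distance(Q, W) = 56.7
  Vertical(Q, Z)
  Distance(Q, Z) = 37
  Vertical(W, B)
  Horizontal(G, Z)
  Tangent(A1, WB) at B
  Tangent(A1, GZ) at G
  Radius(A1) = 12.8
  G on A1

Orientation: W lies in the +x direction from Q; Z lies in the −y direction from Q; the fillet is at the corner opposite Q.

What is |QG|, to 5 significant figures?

57.413

The virtual corner opposite Q is at (56.700, -37.000). Since A1 is tangent to WB there, NB ⟂ WB and A1 meets GZ tangentially, so NG is at right angles to GZ, with radius 12.8, so the center N sits 12.8 in from both sides at N = (43.900, -24.200). That places the tangent points at B = (56.700, -24.200) on WB and G = (43.900, -37.000) on GZ. Then |QG| = |G − Q| = 57.413.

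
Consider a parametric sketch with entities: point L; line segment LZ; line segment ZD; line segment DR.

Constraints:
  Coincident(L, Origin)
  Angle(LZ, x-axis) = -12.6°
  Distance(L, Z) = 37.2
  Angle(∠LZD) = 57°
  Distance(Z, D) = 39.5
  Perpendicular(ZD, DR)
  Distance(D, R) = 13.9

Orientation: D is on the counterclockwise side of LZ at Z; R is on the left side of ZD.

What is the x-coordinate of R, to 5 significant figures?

9.5073

L is at the origin; LZ runs at -12.6° with length 37.2, so Z = 37.2·(cos -12.6°, sin -12.6°) = (36.304, -8.1149). ∠LZD = 57.0°, so ZD runs at -12.6° + (180° − 57.0°) = 110.40° from the x-axis; with |ZD| = 39.5, D = Z + 39.5·(cos 110.40°, sin 110.40°) = (22.536, 28.908). ZD is perpendicular to DR; with |DR| = 13.9 on the left of ZD, R = D + 13.9·(-0.93728, -0.34857) = (9.5073, 24.063). So R.x = 9.5073.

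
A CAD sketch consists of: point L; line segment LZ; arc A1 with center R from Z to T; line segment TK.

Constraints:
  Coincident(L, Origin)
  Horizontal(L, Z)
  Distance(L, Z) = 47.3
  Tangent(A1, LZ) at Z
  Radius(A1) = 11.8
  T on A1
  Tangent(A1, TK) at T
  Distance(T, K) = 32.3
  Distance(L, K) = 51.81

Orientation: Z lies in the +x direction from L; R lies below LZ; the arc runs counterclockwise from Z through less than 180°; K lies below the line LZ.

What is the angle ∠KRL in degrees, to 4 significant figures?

74.88°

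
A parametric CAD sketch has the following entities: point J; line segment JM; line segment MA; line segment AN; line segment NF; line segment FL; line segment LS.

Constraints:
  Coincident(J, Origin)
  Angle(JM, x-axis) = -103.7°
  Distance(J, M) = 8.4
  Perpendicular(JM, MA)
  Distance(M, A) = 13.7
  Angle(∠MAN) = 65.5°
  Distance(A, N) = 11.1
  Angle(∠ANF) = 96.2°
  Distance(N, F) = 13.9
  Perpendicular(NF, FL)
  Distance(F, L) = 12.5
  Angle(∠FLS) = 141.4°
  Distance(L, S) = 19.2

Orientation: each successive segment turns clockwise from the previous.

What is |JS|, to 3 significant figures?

29.6

J is at the origin; JM runs at -103.7° with length 8.4, so M = (-1.99, -8.16). JM ⟂ MA, so MA runs at 166°; with |MA| = 13.7, A = (-15.3, -4.92). ∠MAN = 65.5° gives AN at 51.8° from the x-axis; with |AN| = 11.1, N = (-8.44, 3.81). ∠ANF = 96.2° gives NF at -32.0° from the x-axis; with |NF| = 13.9, F = (3.35, -3.56). The perpendicularity gives FL at right angles to NF, so FL runs at -122°; with |FL| = 12.5, L = (-3.27, -14.2). ∠FLS = 141.4° gives LS at -161° from the x-axis; with |LS| = 19.2, S = (-21.4, -20.5). Then |JS| = |S − J| = 29.6.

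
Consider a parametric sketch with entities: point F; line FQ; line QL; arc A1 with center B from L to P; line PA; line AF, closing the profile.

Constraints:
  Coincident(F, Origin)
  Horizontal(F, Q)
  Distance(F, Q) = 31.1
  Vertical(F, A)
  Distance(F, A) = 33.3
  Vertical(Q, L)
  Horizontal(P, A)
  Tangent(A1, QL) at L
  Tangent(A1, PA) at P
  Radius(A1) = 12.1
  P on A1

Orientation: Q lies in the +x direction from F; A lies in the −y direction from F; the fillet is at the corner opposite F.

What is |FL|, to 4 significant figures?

37.64

F is at the origin; FQ is horizontal with |FQ| = 31.1 and Q on the +x side, so Q = (31.10, 0.000). FA is vertical with |FA| = 33.3 and A on the −y side, so A = (0.000, -33.30). The virtual corner opposite F is at (31.10, -33.30). The tangent condition forces BL to be normal to QL and tangency of A1 to PA means the radius BP is perpendicular to PA, with radius 12.1, so the center B sits 12.1 in from both sides at B = (19.00, -21.20). That places the tangent points at L = (31.10, -21.20) on QL and P = (19.00, -33.30) on PA. Then |FL| = |L − F| = 37.64.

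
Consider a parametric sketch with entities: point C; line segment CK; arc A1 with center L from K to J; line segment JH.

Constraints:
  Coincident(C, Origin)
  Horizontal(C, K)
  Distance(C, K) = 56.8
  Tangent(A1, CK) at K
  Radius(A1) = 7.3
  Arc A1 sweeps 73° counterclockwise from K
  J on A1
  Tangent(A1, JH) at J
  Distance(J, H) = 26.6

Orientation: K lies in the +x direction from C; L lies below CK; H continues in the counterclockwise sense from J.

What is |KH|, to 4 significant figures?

33.98

C is at the origin; C and K share the same y with |CK| = 56.8 and K on the +x side, so K = (56.80, 0.000). Since A1 is tangent to CK there, LK ⟂ CK, so L = K + (0, -7.3) = (56.80, -7.300). On A1, K sits at bearing 90° from L; a 73° counterclockwise sweep puts J at bearing 163°, so J = L + 7.3·(cos 163°, sin 163°) = (49.82, -5.166). Tangency of A1 to JH means the radius LJ is perpendicular to JH, so JH runs along (−sin 163°, cos 163°); with |JH| = 26.6, H = (42.04, -30.60). Then |KH| = |H − K| = 33.98.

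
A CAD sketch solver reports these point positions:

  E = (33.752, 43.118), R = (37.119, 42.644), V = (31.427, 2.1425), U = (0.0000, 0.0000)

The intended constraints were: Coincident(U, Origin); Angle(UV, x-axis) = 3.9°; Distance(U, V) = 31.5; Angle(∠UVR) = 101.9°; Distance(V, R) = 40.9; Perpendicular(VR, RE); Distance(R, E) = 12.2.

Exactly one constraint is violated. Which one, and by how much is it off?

Distance(R, E) = 12.2 — off by 8.80.

U = (0.00, 0.00) ✓; UV at 3.900° ✓; |UV| = 31.50 ✓; ∠UVR = 101.9° ✓; |VR| = 40.90 ✓; ∠(VR, RE) = 89.99° ✓; |RE| = 3.400 ✗.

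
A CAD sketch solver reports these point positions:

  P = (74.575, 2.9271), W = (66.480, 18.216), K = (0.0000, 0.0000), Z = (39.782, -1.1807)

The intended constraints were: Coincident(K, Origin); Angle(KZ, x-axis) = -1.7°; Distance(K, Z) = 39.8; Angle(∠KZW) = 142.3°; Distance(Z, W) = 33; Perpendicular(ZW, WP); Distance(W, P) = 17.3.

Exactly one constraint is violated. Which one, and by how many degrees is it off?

Perpendicular(ZW, WP) — off by 8.10°.

K = (0.00, 0.00) ✓; KZ at -1.700° ✓; |KZ| = 39.80 ✓; ∠KZW = 142.3° ✓; |ZW| = 33.00 ✓; ∠(ZW, WP) = 98.10° ✗; |WP| = 17.30 ✓.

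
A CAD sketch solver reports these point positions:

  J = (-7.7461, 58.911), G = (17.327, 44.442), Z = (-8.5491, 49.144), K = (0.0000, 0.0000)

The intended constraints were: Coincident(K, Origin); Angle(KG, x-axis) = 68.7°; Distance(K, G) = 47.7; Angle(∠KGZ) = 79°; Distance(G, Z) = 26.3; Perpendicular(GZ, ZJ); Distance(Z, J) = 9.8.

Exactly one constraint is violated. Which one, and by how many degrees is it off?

Perpendicular(GZ, ZJ) — off by 5.60°.

K = (0.00, 0.00) ✓; KG at 68.70° ✓; |KG| = 47.70 ✓; ∠KGZ = 79.00° ✓; |GZ| = 26.30 ✓; ∠(GZ, ZJ) = 84.40° ✗; |ZJ| = 9.800 ✓.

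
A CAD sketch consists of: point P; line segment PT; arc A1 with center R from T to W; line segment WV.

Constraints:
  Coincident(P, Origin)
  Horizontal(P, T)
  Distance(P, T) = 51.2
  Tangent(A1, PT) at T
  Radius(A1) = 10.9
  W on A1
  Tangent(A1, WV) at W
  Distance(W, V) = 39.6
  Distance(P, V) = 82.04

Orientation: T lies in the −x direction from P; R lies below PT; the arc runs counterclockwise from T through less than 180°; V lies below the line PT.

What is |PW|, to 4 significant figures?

62.85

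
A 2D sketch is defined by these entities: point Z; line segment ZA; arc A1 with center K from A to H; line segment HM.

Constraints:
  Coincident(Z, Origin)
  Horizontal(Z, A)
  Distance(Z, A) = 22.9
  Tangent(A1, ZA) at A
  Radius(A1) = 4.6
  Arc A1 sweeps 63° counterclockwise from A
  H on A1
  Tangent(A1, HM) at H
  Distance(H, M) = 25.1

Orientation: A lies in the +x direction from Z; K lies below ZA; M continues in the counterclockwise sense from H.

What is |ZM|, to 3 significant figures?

26.0

Z is at the origin; Z and A share the same y with |ZA| = 22.9 and A on the +x side, so A = (22.9, 0.00). A1 meets ZA tangentially, so KA is at right angles to ZA, so K = A + (0, -4.6) = (22.9, -4.60). On A1, A sits at bearing 90° from K; a 63° counterclockwise sweep puts H at bearing 153°, so H = K + 4.6·(cos 153°, sin 153°) = (18.8, -2.51). Since A1 is tangent to HM there, KH ⟂ HM, so HM runs along (−sin 153°, cos 153°); with |HM| = 25.1, M = (7.41, -24.9). Then |ZM| = |M − Z| = 26.0.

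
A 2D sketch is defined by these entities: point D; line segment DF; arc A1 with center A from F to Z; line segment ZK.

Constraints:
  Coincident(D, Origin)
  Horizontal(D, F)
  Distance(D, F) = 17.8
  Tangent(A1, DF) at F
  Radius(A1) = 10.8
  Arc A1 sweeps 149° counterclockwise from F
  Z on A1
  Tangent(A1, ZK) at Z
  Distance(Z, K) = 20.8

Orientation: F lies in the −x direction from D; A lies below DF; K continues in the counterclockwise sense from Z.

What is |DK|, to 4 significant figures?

31.26

D is at the origin; D and F share the same y with |DF| = 17.8 and F on the −x side, so F = (-17.80, 0.000). Since A1 is tangent to DF there, AF ⟂ DF, so A = F + (0, -10.8) = (-17.80, -10.80). On A1, F sits at bearing 90° from A; a 149° counterclockwise sweep puts Z at bearing 239°, so Z = A + 10.8·(cos 239°, sin 239°) = (-23.36, -20.06). Tangency of A1 to ZK means the radius AZ is perpendicular to ZK, so ZK runs along (−sin 239°, cos 239°); with |ZK| = 20.8, K = (-5.533, -30.77). Then |DK| = |K − D| = 31.26.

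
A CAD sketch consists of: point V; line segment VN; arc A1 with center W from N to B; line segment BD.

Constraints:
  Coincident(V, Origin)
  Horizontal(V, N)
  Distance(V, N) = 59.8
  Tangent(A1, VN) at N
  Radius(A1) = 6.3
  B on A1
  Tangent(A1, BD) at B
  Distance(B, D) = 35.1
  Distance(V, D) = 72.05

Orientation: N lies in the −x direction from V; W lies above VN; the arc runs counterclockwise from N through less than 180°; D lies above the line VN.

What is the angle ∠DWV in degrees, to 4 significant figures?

94.06°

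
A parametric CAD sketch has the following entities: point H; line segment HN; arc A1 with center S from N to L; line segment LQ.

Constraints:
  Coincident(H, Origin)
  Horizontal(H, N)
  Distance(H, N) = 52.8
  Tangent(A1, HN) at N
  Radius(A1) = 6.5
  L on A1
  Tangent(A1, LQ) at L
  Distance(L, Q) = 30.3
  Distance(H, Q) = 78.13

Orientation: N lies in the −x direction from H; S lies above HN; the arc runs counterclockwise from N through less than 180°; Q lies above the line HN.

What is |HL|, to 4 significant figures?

49.92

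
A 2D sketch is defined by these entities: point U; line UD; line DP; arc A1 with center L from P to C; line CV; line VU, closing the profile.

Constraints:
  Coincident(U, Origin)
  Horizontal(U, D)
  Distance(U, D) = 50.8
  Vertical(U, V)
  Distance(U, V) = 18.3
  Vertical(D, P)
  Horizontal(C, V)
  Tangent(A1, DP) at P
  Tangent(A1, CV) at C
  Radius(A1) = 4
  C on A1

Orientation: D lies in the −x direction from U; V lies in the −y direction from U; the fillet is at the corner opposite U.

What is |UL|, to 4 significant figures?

48.94

UV is vertical with |UV| = 18.3 and V on the −y side, so V = (0.000, -18.30). The virtual corner opposite U is at (-50.80, -18.30). A1 meets DP tangentially, so LP is at right angles to DP and since A1 is tangent to CV there, LC ⟂ CV, with radius 4.0, so the center L sits 4.0 in from both sides at L = (-46.80, -14.30). Then |UL| = |L − U| = 48.94.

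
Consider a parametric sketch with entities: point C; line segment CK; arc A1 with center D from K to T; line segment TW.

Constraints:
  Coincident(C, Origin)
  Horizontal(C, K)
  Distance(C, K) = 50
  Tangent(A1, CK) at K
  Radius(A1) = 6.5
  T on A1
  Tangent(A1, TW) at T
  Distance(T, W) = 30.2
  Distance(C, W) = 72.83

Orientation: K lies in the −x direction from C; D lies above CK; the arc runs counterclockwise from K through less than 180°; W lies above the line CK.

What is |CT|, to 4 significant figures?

46.29

Checks: ∠(DK, KC) = 90.00° ✓; |DT| = 6.500 ✓; ∠(DT, TW) = 90.00° ✓; |TW| = 30.20 ✓; |CW| = 72.83 ✓.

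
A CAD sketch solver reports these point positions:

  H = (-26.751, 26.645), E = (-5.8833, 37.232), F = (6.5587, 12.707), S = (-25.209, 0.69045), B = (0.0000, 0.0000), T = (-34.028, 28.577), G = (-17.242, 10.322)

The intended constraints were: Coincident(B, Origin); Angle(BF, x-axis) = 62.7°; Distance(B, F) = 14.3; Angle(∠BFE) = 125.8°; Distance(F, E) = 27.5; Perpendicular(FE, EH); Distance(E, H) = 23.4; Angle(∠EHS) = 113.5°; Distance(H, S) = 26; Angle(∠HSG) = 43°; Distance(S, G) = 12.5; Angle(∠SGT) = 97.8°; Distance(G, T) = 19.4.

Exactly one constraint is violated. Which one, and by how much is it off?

Distance(G, T) = 19.4 — off by 5.40.

B = (0.00, 0.00) ✓; BF at 62.70° ✓; |BF| = 14.30 ✓; ∠BFE = 125.8° ✓; |FE| = 27.50 ✓; ∠(FE, EH) = 90.00° ✓; |EH| = 23.40 ✓; ∠EHS = 113.5° ✓; |HS| = 26.00 ✓; ∠HSG = 43.00° ✓; |SG| = 12.50 ✓; ∠SGT = 97.80° ✓; |GT| = 24.80 ✗.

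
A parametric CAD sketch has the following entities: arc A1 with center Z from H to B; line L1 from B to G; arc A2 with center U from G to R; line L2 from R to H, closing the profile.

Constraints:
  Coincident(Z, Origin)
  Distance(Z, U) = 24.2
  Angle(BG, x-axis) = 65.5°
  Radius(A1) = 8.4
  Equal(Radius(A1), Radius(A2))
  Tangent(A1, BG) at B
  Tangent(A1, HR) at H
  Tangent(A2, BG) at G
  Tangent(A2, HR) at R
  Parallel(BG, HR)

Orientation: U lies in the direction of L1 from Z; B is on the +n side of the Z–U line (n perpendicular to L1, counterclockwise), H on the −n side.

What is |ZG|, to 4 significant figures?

25.62

The slot axis is L1's direction at 65.5°, so u = (cos 65.5°, sin 65.5°) = (0.4147, 0.9100) and n = (−sin 65.5°, cos 65.5°) = (-0.9100, 0.4147). Z is at the origin and U lies 24.2 along u from Z, so U = 24.2·u = (10.04, 22.02). Tangency of A1 to both parallel lines with radius 8.4 puts B and H at Z ± 8.4·n: B = (-7.644, 3.483), H = (7.644, -3.483). Equal radii place G and R the same way about U: G = U + 8.4·n = (2.392, 25.50), R = U − 8.4·n = (17.68, 18.54). Then |ZG| = |G − Z| = 25.62.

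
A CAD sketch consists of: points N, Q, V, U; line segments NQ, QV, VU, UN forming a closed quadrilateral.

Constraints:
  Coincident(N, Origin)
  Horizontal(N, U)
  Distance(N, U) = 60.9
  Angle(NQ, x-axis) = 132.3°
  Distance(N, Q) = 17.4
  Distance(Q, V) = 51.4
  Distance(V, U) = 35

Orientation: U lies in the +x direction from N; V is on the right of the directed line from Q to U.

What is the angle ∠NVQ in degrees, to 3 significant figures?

6.18°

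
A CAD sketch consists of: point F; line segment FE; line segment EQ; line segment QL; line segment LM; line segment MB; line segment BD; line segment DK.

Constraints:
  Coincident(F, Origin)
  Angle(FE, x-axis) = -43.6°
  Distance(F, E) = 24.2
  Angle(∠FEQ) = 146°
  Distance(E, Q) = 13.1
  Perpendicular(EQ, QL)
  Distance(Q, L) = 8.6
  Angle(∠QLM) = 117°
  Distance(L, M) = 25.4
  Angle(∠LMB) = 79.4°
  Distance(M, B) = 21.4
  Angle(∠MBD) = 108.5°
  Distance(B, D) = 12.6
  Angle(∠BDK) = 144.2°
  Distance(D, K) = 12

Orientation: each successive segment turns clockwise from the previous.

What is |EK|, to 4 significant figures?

10.04

F is at the origin; FE runs at -43.6° with length 24.2, so E = (17.52, -16.69). ∠FEQ = 146.0° gives EQ at -77.60° from the x-axis; with |EQ| = 13.1, Q = (20.34, -29.48). EQ ⟂ QL, so QL runs at -167.6°; with |QL| = 8.6, L = (11.94, -31.33). ∠QLM = 117.0° gives LM at 129.4° from the x-axis; with |LM| = 25.4, M = (-4.184, -11.70). ∠LMB = 79.4° gives MB at 28.80° from the x-axis; with |MB| = 21.4, B = (14.57, -1.393). ∠MBD = 108.5° gives BD at -42.70° from the x-axis; with |BD| = 12.6, D = (23.83, -9.938). ∠BDK = 144.2° gives DK at -78.50° from the x-axis; with |DK| = 12.0, K = (26.22, -21.70). Then |EK| = |K − E| = 10.04.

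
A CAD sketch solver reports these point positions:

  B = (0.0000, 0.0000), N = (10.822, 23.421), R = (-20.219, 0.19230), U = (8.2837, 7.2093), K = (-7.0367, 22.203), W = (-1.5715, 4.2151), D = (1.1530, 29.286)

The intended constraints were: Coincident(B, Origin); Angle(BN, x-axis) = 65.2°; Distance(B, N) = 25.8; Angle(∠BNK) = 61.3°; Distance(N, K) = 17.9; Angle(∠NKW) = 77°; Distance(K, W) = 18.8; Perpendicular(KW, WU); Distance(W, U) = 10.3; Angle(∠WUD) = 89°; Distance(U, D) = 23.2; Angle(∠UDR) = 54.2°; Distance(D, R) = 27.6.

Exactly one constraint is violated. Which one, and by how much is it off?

Distance(D, R) = 27.6 — off by 8.50.

B = (0.00, 0.00) ✓; BN at 65.20° ✓; |BN| = 25.80 ✓; ∠BNK = 61.30° ✓; |NK| = 17.90 ✓; ∠NKW = 77.00° ✓; |KW| = 18.80 ✓; ∠(KW, WU) = 90.00° ✓; |WU| = 10.30 ✓; ∠WUD = 89.00° ✓; |UD| = 23.20 ✓; ∠UDR = 54.20° ✓; |DR| = 36.10 ✗.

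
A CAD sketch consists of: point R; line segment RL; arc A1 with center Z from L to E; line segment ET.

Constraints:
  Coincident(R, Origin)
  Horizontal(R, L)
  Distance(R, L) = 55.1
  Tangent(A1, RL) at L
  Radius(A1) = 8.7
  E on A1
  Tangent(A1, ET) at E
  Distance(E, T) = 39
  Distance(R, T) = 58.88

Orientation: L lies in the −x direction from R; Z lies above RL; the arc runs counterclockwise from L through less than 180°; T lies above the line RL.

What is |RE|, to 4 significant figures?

47.10

Checks: ∠(ZL, LR) = 90.00° ✓; |ZE| = 8.700 ✓; ∠(ZE, ET) = 90.00° ✓; |ET| = 39.00 ✓; |RT| = 58.88 ✓.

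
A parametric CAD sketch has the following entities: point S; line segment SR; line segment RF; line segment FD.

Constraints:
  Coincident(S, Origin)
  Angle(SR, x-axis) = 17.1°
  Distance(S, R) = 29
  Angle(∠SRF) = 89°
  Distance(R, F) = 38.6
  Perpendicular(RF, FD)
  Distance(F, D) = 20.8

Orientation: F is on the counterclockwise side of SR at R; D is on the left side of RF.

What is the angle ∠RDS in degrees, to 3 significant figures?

40.5°

∠SRF = 89.0°, so RF runs at 17.1° + (180° − 89.0°) = 108° from the x-axis; with |RF| = 38.6, F = R + 38.6·(cos 108°, sin 108°) = (15.7, 45.2). RF is perpendicular to FD; with |FD| = 20.8 on the left of RF, D = F + 20.8·(-0.951, -0.311) = (-4.04, 38.8). Then cos ∠RDS = DR·DS / (|DR||DS|), giving 40.5°.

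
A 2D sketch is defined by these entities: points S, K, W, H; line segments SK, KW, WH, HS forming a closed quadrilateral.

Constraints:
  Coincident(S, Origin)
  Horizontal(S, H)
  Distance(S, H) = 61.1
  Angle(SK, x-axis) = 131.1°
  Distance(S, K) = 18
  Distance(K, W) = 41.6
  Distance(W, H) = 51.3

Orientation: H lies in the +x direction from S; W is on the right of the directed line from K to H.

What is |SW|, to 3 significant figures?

23.7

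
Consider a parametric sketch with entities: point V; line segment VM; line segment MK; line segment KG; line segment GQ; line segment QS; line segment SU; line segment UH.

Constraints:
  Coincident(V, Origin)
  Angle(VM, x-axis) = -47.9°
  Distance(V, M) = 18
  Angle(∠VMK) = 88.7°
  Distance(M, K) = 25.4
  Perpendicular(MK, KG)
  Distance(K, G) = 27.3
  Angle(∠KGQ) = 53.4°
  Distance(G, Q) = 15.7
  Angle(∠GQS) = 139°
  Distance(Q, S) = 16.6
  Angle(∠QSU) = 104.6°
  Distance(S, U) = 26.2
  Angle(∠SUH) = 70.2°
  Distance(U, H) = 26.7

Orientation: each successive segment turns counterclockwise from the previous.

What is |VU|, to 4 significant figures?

42.75

∠GQS = 139.0° gives QS at -59.00° from the x-axis; with |QS| = 16.6, S = (17.59, -5.759). ∠QSU = 104.6° gives SU at 16.40° from the x-axis; with |SU| = 26.2, U = (42.72, 1.639). Then |VU| = |U − V| = 42.75.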